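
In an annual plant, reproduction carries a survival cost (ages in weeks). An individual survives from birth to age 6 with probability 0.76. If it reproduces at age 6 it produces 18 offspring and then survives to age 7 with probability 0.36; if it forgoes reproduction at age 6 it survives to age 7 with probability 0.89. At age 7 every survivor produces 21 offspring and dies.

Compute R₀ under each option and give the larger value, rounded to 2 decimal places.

breed at age 6: R₀ = 0.76 × (18 + 0.36 × 21) = 0.76 × 25.5600 = 19.4256
delay to age 7: R₀ = 0.76 × (0.89 × 21) = 0.76 × 18.6900 = 14.2044
Higher: breed at age 6 (19.4256).

19.43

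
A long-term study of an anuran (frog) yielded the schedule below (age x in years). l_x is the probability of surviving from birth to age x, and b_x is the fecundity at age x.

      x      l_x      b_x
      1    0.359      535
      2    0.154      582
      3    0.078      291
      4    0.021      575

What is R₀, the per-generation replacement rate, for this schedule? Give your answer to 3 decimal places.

R₀ = Σ l_x b_x:
  age 1: 0.359 × 535 = 192.0650
  age 2: 0.154 × 582 = 89.6280
  age 3: 0.078 × 291 = 22.6980
  age 4: 0.021 × 575 = 12.0750
R₀ = 192.0650 + 89.6280 + 22.6980 + 12.0750 = 316.4660

316.466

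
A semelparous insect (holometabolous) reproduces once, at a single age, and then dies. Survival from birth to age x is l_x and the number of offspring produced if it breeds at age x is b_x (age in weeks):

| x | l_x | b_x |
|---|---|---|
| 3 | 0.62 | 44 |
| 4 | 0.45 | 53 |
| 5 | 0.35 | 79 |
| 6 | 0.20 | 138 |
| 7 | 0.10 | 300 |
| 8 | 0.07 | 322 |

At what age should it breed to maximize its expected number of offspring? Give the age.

7

Expected offspring if breeding at age x = l_x × b_x:
  age 3: 0.62 × 44 = 27.280
  age 4: 0.45 × 53 = 23.850
  age 5: 0.35 × 79 = 27.650
  age 6: 0.20 × 138 = 27.600
  age 7: 0.10 × 300 = 30.000
  age 8: 0.07 × 322 = 22.540
Maximum at age 7 (30.000).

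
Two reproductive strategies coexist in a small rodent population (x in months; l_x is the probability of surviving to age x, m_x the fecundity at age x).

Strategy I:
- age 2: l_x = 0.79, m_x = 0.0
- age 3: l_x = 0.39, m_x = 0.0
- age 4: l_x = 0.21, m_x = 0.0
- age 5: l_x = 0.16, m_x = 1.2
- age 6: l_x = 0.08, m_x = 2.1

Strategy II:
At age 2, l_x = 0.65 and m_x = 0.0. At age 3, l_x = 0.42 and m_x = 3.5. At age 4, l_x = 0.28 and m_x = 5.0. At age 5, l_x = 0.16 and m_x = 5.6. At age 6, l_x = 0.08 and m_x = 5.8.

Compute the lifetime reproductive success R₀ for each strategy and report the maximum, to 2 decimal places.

4.23

Strategy I: R₀ = 0.79×0.0 + 0.39×0.0 + 0.21×0.0 + 0.16×1.2 + 0.08×2.1 = 0.3600
Strategy II: R₀ = 0.65×0.0 + 0.42×3.5 + 0.28×5.0 + 0.16×5.6 + 0.08×5.8 = 4.2300
Highest R₀: strategy II with 4.2300.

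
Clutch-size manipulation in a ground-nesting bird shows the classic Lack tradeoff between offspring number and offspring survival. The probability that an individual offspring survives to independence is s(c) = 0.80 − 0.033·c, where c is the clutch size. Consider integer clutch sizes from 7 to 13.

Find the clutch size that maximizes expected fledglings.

Expected fledglings = c × s(c):
  c=7: 7 × 0.569 = 3.983
  c=8: 8 × 0.536 = 4.288
  c=9: 9 × 0.503 = 4.527
  c=10: 10 × 0.470 = 4.700
  c=11: 11 × 0.437 = 4.807
  c=12: 12 × 0.404 = 4.848
  c=13: 13 × 0.371 = 4.823
Maximum at c = 12 (4.848 fledglings).

12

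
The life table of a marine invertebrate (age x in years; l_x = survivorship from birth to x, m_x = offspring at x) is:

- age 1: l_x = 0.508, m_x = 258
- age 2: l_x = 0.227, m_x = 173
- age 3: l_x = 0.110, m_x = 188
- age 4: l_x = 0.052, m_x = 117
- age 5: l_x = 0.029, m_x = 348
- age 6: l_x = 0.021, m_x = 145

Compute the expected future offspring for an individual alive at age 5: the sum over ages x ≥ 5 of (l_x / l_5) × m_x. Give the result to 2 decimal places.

453.00

l_5 = 0.029. Conditional survival from age 5 to x is l_x / l_5.
  x=5: (0.029/0.029) × 348 = 348.0000
  x=6: (0.021/0.029) × 145 = 105.0000
Sum = 348.0000 + 105.0000 = 453.0000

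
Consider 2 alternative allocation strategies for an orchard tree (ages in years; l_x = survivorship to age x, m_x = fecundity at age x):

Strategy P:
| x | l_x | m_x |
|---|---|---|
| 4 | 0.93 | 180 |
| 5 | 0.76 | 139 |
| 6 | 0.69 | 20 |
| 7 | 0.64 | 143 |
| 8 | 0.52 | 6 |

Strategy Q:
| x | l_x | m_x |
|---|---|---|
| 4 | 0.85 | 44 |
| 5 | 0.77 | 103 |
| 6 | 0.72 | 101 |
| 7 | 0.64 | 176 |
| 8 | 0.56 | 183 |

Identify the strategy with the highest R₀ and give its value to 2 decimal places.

Strategy P: R₀ = 0.93×180 + 0.76×139 + 0.69×20 + 0.64×143 + 0.52×6 = 381.4800
Strategy Q: R₀ = 0.85×44 + 0.77×103 + 0.72×101 + 0.64×176 + 0.56×183 = 404.5500
Highest R₀: strategy Q with 404.5500.

404.55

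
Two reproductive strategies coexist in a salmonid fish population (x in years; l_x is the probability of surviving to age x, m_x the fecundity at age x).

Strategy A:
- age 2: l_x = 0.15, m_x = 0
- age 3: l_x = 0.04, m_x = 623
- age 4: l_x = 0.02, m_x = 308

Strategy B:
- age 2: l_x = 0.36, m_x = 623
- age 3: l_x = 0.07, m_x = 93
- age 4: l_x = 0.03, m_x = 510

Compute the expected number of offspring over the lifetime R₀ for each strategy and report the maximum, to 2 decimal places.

Strategy A: R₀ = 0.15×0 + 0.04×623 + 0.02×308 = 31.0800
Strategy B: R₀ = 0.36×623 + 0.07×93 + 0.03×510 = 246.0900
Highest R₀: strategy B with 246.0900.

246.09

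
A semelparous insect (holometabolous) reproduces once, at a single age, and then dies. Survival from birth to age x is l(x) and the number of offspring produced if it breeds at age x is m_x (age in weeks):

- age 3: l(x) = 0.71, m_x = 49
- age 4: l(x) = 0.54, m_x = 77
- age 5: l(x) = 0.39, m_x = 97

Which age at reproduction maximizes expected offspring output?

Expected offspring if breeding at age x = l(x) × m_x:
  age 3: 0.71 × 49 = 34.790
  age 4: 0.54 × 77 = 41.580
  age 5: 0.39 × 97 = 37.830
Maximum at age 4 (41.580).

4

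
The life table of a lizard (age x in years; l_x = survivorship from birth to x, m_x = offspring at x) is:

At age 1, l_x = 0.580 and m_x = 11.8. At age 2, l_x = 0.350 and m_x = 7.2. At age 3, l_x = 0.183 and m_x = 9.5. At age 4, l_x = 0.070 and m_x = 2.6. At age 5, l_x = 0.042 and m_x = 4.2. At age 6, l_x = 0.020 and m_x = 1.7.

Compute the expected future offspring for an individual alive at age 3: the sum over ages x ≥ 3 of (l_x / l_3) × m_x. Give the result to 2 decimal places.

11.64

l_3 = 0.183. Conditional survival from age 3 to x is l_x / l_3.
  x=3: (0.183/0.183) × 9.5 = 9.5000
  x=4: (0.070/0.183) × 2.6 = 0.9945
  x=5: (0.042/0.183) × 4.2 = 0.9639
  x=6: (0.020/0.183) × 1.7 = 0.1858
Sum = 9.5000 + 0.9945 + 0.9639 + 0.1858 = 11.6443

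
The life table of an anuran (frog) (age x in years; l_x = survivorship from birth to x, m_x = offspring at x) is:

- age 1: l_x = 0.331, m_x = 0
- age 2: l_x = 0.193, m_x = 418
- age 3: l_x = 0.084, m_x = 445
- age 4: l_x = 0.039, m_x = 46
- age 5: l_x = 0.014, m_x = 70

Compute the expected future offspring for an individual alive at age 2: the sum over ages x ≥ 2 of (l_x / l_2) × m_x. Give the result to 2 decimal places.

l_2 = 0.193. Conditional survival from age 2 to x is l_x / l_2.
  x=2: (0.193/0.193) × 418 = 418.0000
  x=3: (0.084/0.193) × 445 = 193.6788
  x=4: (0.039/0.193) × 46 = 9.2953
  x=5: (0.014/0.193) × 70 = 5.0777
Sum = 418.0000 + 193.6788 + 9.2953 + 5.0777 = 626.0518

626.05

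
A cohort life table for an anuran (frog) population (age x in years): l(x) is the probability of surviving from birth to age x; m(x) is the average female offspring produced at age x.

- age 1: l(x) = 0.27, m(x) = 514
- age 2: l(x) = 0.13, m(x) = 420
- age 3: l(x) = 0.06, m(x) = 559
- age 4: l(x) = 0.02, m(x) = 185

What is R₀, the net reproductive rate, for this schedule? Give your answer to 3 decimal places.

R₀ = Σ l(x) m(x):
  age 1: 0.27 × 514 = 138.7800
  age 2: 0.13 × 420 = 54.6000
  age 3: 0.06 × 559 = 33.5400
  age 4: 0.02 × 185 = 3.7000
R₀ = 138.7800 + 54.6000 + 33.5400 + 3.7000 = 230.6200

230.620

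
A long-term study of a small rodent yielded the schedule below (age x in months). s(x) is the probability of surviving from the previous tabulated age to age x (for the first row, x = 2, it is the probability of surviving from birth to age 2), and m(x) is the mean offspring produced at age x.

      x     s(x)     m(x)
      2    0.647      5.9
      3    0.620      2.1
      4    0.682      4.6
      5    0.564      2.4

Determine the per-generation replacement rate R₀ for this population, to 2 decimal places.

6.29

Survivorship from birth: l_x = s_2·s_3·…·s_x.
  l_2 = 0.64700
  l_3 = 0.40114
  l_4 = 0.27358
  l_5 = 0.15430
R₀ = Σ l_x m(x):
  age 2: 0.64700 × 5.9 = 3.8173
  age 3: 0.40114 × 2.1 = 0.8424
  age 4: 0.27358 × 4.6 = 1.2585
  age 5: 0.15430 × 2.4 = 0.3703
R₀ = 3.8173 + 0.8424 + 1.2585 + 0.3703 = 6.2885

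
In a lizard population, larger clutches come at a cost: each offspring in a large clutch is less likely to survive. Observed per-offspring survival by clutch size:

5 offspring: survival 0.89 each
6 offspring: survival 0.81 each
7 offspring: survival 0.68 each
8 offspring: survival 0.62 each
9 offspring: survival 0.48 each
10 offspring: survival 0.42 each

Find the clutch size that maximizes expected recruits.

Expected recruits = c × s(c):
  c=5: 5 × 0.89 = 4.450
  c=6: 6 × 0.81 = 4.860
  c=7: 7 × 0.68 = 4.760
  c=8: 8 × 0.62 = 4.960
  c=9: 9 × 0.48 = 4.320
  c=10: 10 × 0.42 = 4.200
Maximum at c = 8 (4.960 recruits).

8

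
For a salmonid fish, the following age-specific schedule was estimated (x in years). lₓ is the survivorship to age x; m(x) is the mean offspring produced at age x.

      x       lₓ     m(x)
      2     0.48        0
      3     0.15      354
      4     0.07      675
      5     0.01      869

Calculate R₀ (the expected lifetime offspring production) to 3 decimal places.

109.040

R₀ = Σ lₓ m(x):
  age 2: 0.48 × 0 = 0.0000
  age 3: 0.15 × 354 = 53.1000
  age 4: 0.07 × 675 = 47.2500
  age 5: 0.01 × 869 = 8.6900
R₀ = 0.0000 + 53.1000 + 47.2500 + 8.6900 = 109.0400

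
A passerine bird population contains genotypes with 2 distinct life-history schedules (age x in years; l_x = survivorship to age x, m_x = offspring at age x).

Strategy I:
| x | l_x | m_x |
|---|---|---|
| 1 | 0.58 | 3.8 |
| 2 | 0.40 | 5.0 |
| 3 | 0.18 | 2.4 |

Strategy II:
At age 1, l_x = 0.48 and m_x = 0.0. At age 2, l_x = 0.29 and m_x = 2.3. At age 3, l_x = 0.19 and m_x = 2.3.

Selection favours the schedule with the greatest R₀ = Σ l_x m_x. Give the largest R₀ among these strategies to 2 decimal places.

4.64

Strategy I: R₀ = 0.58×3.8 + 0.40×5.0 + 0.18×2.4 = 4.6360
Strategy II: R₀ = 0.48×0.0 + 0.29×2.3 + 0.19×2.3 = 1.1040
Highest R₀: strategy I with 4.6360.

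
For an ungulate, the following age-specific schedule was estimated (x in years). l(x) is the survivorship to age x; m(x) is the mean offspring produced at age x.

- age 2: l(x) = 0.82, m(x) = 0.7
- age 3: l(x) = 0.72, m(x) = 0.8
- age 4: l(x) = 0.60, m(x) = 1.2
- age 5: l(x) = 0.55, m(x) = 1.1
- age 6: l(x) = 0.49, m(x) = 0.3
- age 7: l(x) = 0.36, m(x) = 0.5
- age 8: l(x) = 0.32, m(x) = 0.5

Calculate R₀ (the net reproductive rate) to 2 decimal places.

2.96

R₀ = Σ l(x) m(x):
  age 2: 0.82 × 0.7 = 0.5740
  age 3: 0.72 × 0.8 = 0.5760
  age 4: 0.60 × 1.2 = 0.7200
  age 5: 0.55 × 1.1 = 0.6050
  age 6: 0.49 × 0.3 = 0.1470
  age 7: 0.36 × 0.5 = 0.1800
  age 8: 0.32 × 0.5 = 0.1600
R₀ = 0.5740 + 0.5760 + 0.7200 + 0.6050 + 0.1470 + 0.1800 + 0.1600 = 2.9620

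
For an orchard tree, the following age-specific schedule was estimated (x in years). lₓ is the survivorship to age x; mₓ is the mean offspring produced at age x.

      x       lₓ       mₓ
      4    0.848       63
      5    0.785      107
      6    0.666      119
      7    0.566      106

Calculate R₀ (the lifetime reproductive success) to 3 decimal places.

276.669

R₀ = Σ lₓ mₓ:
  age 4: 0.848 × 63 = 53.4240
  age 5: 0.785 × 107 = 83.9950
  age 6: 0.666 × 119 = 79.2540
  age 7: 0.566 × 106 = 59.9960
R₀ = 53.4240 + 83.9950 + 79.2540 + 59.9960 = 276.6690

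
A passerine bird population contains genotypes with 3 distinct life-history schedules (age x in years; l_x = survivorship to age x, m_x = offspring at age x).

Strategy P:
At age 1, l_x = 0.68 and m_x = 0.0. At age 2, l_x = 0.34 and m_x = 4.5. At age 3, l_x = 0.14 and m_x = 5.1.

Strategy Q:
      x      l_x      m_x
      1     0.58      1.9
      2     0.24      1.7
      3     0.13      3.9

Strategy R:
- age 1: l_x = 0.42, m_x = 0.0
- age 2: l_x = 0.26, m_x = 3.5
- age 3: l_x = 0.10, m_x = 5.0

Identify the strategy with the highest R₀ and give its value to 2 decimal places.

2.24

Strategy P: R₀ = 0.68×0.0 + 0.34×4.5 + 0.14×5.1 = 2.2440
Strategy Q: R₀ = 0.58×1.9 + 0.24×1.7 + 0.13×3.9 = 2.0170
Strategy R: R₀ = 0.42×0.0 + 0.26×3.5 + 0.10×5.0 = 1.4100
Highest R₀: strategy P with 2.2440.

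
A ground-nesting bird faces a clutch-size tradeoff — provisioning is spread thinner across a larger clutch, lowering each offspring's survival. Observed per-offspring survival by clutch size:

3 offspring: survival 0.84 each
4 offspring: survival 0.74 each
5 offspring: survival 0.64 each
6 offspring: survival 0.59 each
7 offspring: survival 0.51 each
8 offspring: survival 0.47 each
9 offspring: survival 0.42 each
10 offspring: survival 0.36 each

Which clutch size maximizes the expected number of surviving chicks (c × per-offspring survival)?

9

Expected surviving chicks = c × s(c):
  c=3: 3 × 0.84 = 2.520
  c=4: 4 × 0.74 = 2.960
  c=5: 5 × 0.64 = 3.200
  c=6: 6 × 0.59 = 3.540
  c=7: 7 × 0.51 = 3.570
  c=8: 8 × 0.47 = 3.760
  c=9: 9 × 0.42 = 3.780
  c=10: 10 × 0.36 = 3.600
Maximum at c = 9 (3.780 surviving chicks).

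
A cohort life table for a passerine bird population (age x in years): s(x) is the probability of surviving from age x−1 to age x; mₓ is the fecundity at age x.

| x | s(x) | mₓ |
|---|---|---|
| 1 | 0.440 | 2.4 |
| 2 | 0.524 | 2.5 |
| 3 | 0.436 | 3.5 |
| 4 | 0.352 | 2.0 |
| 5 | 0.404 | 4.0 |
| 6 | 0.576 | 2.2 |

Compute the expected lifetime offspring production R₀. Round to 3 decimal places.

Survivorship from birth: l_x = s_1·s_2·…·s_x.
  l_1 = 0.44000
  l_2 = 0.23056
  l_3 = 0.10052
  l_4 = 0.03538
  l_5 = 0.01430
  l_6 = 0.00823
R₀ = Σ l_x mₓ:
  age 1: 0.44000 × 2.4 = 1.0560
  age 2: 0.23056 × 2.5 = 0.5764
  age 3: 0.10052 × 3.5 = 0.3518
  age 4: 0.03538 × 2.0 = 0.0708
  age 5: 0.01430 × 4.0 = 0.0572
  age 6: 0.00823 × 2.2 = 0.0181
R₀ = 1.0560 + 0.5764 + 0.3518 + 0.0708 + 0.0572 + 0.0181 = 2.1303

2.130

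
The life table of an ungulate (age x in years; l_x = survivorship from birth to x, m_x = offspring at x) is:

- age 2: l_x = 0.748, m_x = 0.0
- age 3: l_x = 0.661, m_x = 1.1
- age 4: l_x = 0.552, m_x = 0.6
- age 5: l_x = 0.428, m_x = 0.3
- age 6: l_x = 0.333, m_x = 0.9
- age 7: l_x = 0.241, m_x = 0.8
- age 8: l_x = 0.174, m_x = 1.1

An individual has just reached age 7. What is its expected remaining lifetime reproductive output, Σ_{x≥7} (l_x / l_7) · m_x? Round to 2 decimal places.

1.59

l_7 = 0.241. Conditional survival from age 7 to x is l_x / l_7.
  x=7: (0.241/0.241) × 0.8 = 0.8000
  x=8: (0.174/0.241) × 1.1 = 0.7942
Sum = 0.8000 + 0.7942 = 1.5942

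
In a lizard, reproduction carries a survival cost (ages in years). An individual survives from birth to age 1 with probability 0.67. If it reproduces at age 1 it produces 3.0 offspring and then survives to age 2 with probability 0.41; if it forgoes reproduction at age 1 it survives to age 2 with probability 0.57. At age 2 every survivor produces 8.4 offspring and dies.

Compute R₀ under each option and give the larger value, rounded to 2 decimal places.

4.32

breed at age 1: R₀ = 0.67 × (3.0 + 0.41 × 8.4) = 0.67 × 6.4440 = 4.3175
delay to age 2: R₀ = 0.67 × (0.57 × 8.4) = 0.67 × 4.7880 = 3.2080
Higher: breed at age 1 (4.3175).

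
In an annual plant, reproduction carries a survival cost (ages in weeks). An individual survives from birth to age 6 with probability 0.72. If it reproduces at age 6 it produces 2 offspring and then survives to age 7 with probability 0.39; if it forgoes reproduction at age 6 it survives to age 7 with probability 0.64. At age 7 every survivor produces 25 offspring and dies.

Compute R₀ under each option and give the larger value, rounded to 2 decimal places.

11.52

breed at age 6: R₀ = 0.72 × (2 + 0.39 × 25) = 0.72 × 11.7500 = 8.4600
delay to age 7: R₀ = 0.72 × (0.64 × 25) = 0.72 × 16.0000 = 11.5200
Higher: delay to age 7 (11.5200).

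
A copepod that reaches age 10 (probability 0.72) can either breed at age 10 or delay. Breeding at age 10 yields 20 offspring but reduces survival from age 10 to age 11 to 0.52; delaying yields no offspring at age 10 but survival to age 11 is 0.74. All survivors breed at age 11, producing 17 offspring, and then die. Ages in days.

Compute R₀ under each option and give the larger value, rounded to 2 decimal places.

20.76

breed at age 10: R₀ = 0.72 × (20 + 0.52 × 17) = 0.72 × 28.8400 = 20.7648
delay to age 11: R₀ = 0.72 × (0.74 × 17) = 0.72 × 12.5800 = 9.0576
Higher: breed at age 10 (20.7648).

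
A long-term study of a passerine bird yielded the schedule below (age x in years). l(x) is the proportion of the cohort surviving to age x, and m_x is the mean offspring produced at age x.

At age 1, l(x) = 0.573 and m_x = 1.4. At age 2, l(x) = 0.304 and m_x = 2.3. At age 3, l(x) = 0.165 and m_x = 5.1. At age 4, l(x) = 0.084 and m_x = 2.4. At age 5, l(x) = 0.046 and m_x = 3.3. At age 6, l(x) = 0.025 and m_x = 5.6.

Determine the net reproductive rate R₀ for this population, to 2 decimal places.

2.84

R₀ = Σ l(x) m_x:
  age 1: 0.573 × 1.4 = 0.8022
  age 2: 0.304 × 2.3 = 0.6992
  age 3: 0.165 × 5.1 = 0.8415
  age 4: 0.084 × 2.4 = 0.2016
  age 5: 0.046 × 3.3 = 0.1518
  age 6: 0.025 × 5.6 = 0.1400
R₀ = 0.8022 + 0.6992 + 0.8415 + 0.2016 + 0.1518 + 0.1400 = 2.8363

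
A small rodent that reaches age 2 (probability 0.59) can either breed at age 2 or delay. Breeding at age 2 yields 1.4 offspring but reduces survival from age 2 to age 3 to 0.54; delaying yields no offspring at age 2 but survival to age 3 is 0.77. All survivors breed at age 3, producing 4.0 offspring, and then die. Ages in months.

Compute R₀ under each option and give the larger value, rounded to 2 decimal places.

2.10

breed at age 2: R₀ = 0.59 × (1.4 + 0.54 × 4.0) = 0.59 × 3.5600 = 2.1004
delay to age 3: R₀ = 0.59 × (0.77 × 4.0) = 0.59 × 3.0800 = 1.8172
Higher: breed at age 2 (2.1004).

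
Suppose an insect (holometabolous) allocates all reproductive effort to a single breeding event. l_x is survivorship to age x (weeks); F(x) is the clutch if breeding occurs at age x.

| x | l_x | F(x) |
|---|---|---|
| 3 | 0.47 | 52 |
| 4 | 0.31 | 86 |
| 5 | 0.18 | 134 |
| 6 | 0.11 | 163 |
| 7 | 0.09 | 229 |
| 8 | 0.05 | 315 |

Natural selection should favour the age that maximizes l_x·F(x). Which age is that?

4

Expected offspring if breeding at age x = l_x × F(x):
  age 3: 0.47 × 52 = 24.440
  age 4: 0.31 × 86 = 26.660
  age 5: 0.18 × 134 = 24.120
  age 6: 0.11 × 163 = 17.930
  age 7: 0.09 × 229 = 20.610
  age 8: 0.05 × 315 = 15.750
Maximum at age 4 (26.660).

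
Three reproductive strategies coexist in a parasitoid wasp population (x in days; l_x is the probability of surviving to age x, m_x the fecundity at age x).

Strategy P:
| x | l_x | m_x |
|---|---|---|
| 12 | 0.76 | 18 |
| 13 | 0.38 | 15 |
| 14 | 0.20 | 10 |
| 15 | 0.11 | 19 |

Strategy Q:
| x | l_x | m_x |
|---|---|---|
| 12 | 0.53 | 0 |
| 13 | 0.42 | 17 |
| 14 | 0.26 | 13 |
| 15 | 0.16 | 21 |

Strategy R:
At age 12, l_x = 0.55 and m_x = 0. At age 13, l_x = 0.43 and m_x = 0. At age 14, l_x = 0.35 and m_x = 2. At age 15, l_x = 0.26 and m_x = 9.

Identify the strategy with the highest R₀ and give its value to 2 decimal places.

23.47

Strategy P: R₀ = 0.76×18 + 0.38×15 + 0.20×10 + 0.11×19 = 23.4700
Strategy Q: R₀ = 0.53×0 + 0.42×17 + 0.26×13 + 0.16×21 = 13.8800
Strategy R: R₀ = 0.55×0 + 0.43×0 + 0.35×2 + 0.26×9 = 3.0400
Highest R₀: strategy P with 23.4700.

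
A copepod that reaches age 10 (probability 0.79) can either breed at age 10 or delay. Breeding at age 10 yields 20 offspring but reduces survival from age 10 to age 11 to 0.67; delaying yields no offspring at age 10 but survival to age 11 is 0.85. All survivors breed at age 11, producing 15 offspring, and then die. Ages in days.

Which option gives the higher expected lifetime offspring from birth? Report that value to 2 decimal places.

breed at age 10: R₀ = 0.79 × (20 + 0.67 × 15) = 0.79 × 30.0500 = 23.7395
delay to age 11: R₀ = 0.79 × (0.85 × 15) = 0.79 × 12.7500 = 10.0725
Higher: breed at age 10 (23.7395).

23.74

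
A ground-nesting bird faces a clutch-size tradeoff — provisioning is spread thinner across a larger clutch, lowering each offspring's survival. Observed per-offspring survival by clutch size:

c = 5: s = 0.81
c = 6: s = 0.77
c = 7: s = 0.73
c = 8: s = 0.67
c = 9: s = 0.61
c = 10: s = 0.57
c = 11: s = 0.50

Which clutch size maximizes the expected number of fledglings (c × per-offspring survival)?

10

Expected fledglings = c × s(c):
  c=5: 5 × 0.81 = 4.050
  c=6: 6 × 0.77 = 4.620
  c=7: 7 × 0.73 = 5.110
  c=8: 8 × 0.67 = 5.360
  c=9: 9 × 0.61 = 5.490
  c=10: 10 × 0.57 = 5.700
  c=11: 11 × 0.50 = 5.500
Maximum at c = 10 (5.700 fledglings).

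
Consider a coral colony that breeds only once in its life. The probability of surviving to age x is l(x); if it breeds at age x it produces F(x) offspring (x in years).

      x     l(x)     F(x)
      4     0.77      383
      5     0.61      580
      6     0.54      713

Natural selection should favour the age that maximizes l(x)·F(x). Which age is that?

6

Expected offspring if breeding at age x = l(x) × F(x):
  age 4: 0.77 × 383 = 294.910
  age 5: 0.61 × 580 = 353.800
  age 6: 0.54 × 713 = 385.020
Maximum at age 6 (385.020).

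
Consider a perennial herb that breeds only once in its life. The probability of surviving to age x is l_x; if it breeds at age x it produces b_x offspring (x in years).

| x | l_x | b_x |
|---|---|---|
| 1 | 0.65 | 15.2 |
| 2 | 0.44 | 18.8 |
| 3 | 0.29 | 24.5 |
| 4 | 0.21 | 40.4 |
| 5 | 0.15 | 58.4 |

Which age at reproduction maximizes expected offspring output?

Expected offspring if breeding at age x = l_x × b_x:
  age 1: 0.65 × 15.2 = 9.880
  age 2: 0.44 × 18.8 = 8.272
  age 3: 0.29 × 24.5 = 7.105
  age 4: 0.21 × 40.4 = 8.484
  age 5: 0.15 × 58.4 = 8.760
Maximum at age 1 (9.880).

1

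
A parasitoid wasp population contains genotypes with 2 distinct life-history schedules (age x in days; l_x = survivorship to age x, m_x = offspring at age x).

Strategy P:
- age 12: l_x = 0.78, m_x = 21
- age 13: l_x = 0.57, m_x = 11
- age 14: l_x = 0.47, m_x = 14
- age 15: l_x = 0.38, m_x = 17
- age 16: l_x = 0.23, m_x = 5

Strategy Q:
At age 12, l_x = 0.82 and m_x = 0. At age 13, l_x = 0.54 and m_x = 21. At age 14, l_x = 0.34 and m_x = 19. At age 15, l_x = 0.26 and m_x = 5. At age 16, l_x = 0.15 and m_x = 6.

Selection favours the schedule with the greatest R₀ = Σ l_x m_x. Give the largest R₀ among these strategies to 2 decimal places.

36.84

Strategy P: R₀ = 0.78×21 + 0.57×11 + 0.47×14 + 0.38×17 + 0.23×5 = 36.8400
Strategy Q: R₀ = 0.82×0 + 0.54×21 + 0.34×19 + 0.26×5 + 0.15×6 = 20.0000
Highest R₀: strategy P with 36.8400.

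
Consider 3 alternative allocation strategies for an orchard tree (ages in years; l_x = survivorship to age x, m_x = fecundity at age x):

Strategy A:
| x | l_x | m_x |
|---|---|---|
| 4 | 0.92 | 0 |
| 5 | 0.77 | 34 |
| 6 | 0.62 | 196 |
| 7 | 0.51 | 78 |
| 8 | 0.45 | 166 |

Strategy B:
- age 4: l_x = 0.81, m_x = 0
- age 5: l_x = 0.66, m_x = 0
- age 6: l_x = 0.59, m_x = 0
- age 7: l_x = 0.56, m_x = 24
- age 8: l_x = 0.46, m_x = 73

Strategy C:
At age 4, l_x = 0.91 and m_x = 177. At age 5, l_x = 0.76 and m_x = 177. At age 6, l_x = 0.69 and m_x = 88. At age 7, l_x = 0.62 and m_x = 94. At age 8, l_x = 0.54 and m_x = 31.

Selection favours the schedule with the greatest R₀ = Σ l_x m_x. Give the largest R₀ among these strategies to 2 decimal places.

Strategy A: R₀ = 0.92×0 + 0.77×34 + 0.62×196 + 0.51×78 + 0.45×166 = 262.1800
Strategy B: R₀ = 0.81×0 + 0.66×0 + 0.59×0 + 0.56×24 + 0.46×73 = 47.0200
Strategy C: R₀ = 0.91×177 + 0.76×177 + 0.69×88 + 0.62×94 + 0.54×31 = 431.3300
Highest R₀: strategy C with 431.3300.

431.33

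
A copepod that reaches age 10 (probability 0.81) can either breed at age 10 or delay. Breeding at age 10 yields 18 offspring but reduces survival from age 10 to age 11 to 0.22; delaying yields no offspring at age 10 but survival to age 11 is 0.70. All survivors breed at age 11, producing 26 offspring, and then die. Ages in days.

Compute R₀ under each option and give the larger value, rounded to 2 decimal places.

breed at age 10: R₀ = 0.81 × (18 + 0.22 × 26) = 0.81 × 23.7200 = 19.2132
delay to age 11: R₀ = 0.81 × (0.70 × 26) = 0.81 × 18.2000 = 14.7420
Higher: breed at age 10 (19.2132).

19.21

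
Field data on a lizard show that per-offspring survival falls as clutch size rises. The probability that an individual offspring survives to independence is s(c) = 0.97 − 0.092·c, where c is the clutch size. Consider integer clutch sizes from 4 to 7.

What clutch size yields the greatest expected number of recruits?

5

Expected recruits = c × s(c):
  c=4: 4 × 0.602 = 2.408
  c=5: 5 × 0.510 = 2.550
  c=6: 6 × 0.418 = 2.508
  c=7: 7 × 0.326 = 2.282
Maximum at c = 5 (2.550 recruits).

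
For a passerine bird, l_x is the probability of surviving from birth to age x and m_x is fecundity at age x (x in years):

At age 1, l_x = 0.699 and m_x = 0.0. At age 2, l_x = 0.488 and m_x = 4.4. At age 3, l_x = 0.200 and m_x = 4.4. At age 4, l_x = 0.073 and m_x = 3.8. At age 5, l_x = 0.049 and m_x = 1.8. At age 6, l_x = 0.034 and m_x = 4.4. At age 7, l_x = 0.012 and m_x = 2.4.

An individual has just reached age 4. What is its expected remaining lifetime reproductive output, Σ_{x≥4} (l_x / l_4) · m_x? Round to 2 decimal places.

7.45

l_4 = 0.073. Conditional survival from age 4 to x is l_x / l_4.
  x=4: (0.073/0.073) × 3.8 = 3.8000
  x=5: (0.049/0.073) × 1.8 = 1.2082
  x=6: (0.034/0.073) × 4.4 = 2.0493
  x=7: (0.012/0.073) × 2.4 = 0.3945
Sum = 3.8000 + 1.2082 + 2.0493 + 0.3945 = 7.4521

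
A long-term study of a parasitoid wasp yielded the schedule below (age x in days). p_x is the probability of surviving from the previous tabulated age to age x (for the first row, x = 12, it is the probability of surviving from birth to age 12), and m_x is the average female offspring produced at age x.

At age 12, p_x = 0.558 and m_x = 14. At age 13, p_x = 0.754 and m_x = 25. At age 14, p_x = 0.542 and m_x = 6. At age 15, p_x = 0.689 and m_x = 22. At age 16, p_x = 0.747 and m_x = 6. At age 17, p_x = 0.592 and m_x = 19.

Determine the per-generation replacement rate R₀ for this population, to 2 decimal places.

Survivorship from birth: l_x = p_12·p_13·…·p_x.
  l_12 = 0.55800
  l_13 = 0.42073
  l_14 = 0.22804
  l_15 = 0.15712
  l_16 = 0.11737
  l_17 = 0.06948
R₀ = Σ l_x m_x:
  age 12: 0.55800 × 14 = 7.8120
  age 13: 0.42073 × 25 = 10.5183
  age 14: 0.22804 × 6 = 1.3682
  age 15: 0.15712 × 22 = 3.4566
  age 16: 0.11737 × 6 = 0.7042
  age 17: 0.06948 × 19 = 1.3201
R₀ = 7.8120 + 10.5183 + 1.3682 + 3.4566 + 0.7042 + 1.3201 = 25.1795

25.18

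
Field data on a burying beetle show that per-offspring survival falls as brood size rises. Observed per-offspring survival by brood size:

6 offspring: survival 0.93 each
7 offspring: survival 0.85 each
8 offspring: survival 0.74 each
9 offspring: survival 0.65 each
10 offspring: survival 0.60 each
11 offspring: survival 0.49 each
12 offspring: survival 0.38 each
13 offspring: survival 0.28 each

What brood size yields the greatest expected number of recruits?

Expected recruits = c × s(c):
  c=6: 6 × 0.93 = 5.580
  c=7: 7 × 0.85 = 5.950
  c=8: 8 × 0.74 = 5.920
  c=9: 9 × 0.65 = 5.850
  c=10: 10 × 0.60 = 6.000
  c=11: 11 × 0.49 = 5.390
  c=12: 12 × 0.38 = 4.560
  c=13: 13 × 0.28 = 3.640
Maximum at c = 10 (6.000 recruits).

10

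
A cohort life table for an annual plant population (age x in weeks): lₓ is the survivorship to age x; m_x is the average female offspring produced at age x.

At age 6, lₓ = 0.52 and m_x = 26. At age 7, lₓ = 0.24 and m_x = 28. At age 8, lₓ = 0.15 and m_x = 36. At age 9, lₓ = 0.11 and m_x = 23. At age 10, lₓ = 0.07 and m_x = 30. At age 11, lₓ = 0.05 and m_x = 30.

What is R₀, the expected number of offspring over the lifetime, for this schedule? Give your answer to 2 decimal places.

31.77

R₀ = Σ lₓ m_x:
  age 6: 0.52 × 26 = 13.5200
  age 7: 0.24 × 28 = 6.7200
  age 8: 0.15 × 36 = 5.4000
  age 9: 0.11 × 23 = 2.5300
  age 10: 0.07 × 30 = 2.1000
  age 11: 0.05 × 30 = 1.5000
R₀ = 13.5200 + 6.7200 + 5.4000 + 2.5300 + 2.1000 + 1.5000 = 31.7700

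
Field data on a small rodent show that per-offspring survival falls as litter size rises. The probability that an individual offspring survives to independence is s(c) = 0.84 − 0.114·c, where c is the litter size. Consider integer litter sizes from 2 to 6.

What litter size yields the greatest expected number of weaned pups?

Expected weaned pups = c × s(c):
  c=2: 2 × 0.612 = 1.224
  c=3: 3 × 0.498 = 1.494
  c=4: 4 × 0.384 = 1.536
  c=5: 5 × 0.270 = 1.350
  c=6: 6 × 0.156 = 0.936
Maximum at c = 4 (1.536 weaned pups).

4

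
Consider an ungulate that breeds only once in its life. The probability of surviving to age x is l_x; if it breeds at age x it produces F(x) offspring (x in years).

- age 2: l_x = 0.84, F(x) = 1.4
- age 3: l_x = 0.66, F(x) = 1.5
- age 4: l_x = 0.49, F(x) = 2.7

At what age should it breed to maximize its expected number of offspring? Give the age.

4

Expected offspring if breeding at age x = l_x × F(x):
  age 2: 0.84 × 1.4 = 1.176
  age 3: 0.66 × 1.5 = 0.990
  age 4: 0.49 × 2.7 = 1.323
Maximum at age 4 (1.323).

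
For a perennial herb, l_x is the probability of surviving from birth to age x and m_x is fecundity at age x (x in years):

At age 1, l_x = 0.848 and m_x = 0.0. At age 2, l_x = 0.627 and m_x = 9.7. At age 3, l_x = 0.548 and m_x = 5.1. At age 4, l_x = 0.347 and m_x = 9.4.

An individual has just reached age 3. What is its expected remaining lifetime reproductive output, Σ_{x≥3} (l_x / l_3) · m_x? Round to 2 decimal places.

l_3 = 0.548. Conditional survival from age 3 to x is l_x / l_3.
  x=3: (0.548/0.548) × 5.1 = 5.1000
  x=4: (0.347/0.548) × 9.4 = 5.9522
Sum = 5.1000 + 5.9522 = 11.0522

11.05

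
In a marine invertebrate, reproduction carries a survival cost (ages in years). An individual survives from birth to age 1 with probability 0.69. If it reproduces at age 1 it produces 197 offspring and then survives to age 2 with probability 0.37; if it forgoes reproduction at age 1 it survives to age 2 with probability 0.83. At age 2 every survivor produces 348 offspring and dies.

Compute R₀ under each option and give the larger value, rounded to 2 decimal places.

224.77

breed at age 1: R₀ = 0.69 × (197 + 0.37 × 348) = 0.69 × 325.7600 = 224.7744
delay to age 2: R₀ = 0.69 × (0.83 × 348) = 0.69 × 288.8400 = 199.2996
Higher: breed at age 1 (224.7744).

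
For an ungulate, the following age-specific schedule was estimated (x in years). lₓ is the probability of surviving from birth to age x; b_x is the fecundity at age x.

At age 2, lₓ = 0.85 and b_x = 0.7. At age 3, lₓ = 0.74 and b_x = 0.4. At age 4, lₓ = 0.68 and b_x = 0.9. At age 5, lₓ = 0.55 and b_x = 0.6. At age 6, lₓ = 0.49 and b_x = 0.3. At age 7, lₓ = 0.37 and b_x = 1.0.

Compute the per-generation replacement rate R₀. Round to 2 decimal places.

R₀ = Σ lₓ b_x:
  age 2: 0.85 × 0.7 = 0.5950
  age 3: 0.74 × 0.4 = 0.2960
  age 4: 0.68 × 0.9 = 0.6120
  age 5: 0.55 × 0.6 = 0.3300
  age 6: 0.49 × 0.3 = 0.1470
  age 7: 0.37 × 1.0 = 0.3700
R₀ = 0.5950 + 0.2960 + 0.6120 + 0.3300 + 0.1470 + 0.3700 = 2.3500

2.35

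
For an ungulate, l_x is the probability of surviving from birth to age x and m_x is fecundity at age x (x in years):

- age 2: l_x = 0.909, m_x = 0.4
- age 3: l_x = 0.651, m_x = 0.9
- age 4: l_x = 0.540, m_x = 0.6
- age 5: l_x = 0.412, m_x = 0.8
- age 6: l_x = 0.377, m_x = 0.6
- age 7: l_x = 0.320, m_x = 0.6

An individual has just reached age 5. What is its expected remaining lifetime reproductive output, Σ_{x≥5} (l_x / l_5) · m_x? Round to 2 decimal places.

l_5 = 0.412. Conditional survival from age 5 to x is l_x / l_5.
  x=5: (0.412/0.412) × 0.8 = 0.8000
  x=6: (0.377/0.412) × 0.6 = 0.5490
  x=7: (0.320/0.412) × 0.6 = 0.4660
Sum = 0.8000 + 0.5490 + 0.4660 = 1.8150

1.82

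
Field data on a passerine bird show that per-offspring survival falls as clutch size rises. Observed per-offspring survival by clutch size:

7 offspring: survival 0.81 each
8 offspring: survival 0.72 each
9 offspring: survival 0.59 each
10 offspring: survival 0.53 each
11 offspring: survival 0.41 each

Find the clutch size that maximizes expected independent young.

Expected independent young = c × s(c):
  c=7: 7 × 0.81 = 5.670
  c=8: 8 × 0.72 = 5.760
  c=9: 9 × 0.59 = 5.310
  c=10: 10 × 0.53 = 5.300
  c=11: 11 × 0.41 = 4.510
Maximum at c = 8 (5.760 independent young).

8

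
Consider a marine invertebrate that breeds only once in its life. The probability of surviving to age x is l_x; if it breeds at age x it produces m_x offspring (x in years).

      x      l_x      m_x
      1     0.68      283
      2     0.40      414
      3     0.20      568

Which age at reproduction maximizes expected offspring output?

1

Expected offspring if breeding at age x = l_x × m_x:
  age 1: 0.68 × 283 = 192.440
  age 2: 0.40 × 414 = 165.600
  age 3: 0.20 × 568 = 113.600
Maximum at age 1 (192.440).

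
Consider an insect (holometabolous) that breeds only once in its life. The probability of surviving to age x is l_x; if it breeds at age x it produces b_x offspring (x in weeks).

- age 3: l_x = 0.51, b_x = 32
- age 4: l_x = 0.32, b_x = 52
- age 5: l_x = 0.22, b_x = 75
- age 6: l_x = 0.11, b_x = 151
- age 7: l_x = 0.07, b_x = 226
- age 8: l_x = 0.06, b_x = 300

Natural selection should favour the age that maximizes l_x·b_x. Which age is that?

8

Expected offspring if breeding at age x = l_x × b_x:
  age 3: 0.51 × 32 = 16.320
  age 4: 0.32 × 52 = 16.640
  age 5: 0.22 × 75 = 16.500
  age 6: 0.11 × 151 = 16.610
  age 7: 0.07 × 226 = 15.820
  age 8: 0.06 × 300 = 18.000
Maximum at age 8 (18.000).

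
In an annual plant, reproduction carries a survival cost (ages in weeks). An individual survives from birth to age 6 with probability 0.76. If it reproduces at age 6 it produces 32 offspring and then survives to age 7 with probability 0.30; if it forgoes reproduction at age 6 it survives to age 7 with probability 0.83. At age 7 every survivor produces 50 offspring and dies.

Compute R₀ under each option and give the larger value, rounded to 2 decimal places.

breed at age 6: R₀ = 0.76 × (32 + 0.30 × 50) = 0.76 × 47.0000 = 35.7200
delay to age 7: R₀ = 0.76 × (0.83 × 50) = 0.76 × 41.5000 = 31.5400
Higher: breed at age 6 (35.7200).

35.72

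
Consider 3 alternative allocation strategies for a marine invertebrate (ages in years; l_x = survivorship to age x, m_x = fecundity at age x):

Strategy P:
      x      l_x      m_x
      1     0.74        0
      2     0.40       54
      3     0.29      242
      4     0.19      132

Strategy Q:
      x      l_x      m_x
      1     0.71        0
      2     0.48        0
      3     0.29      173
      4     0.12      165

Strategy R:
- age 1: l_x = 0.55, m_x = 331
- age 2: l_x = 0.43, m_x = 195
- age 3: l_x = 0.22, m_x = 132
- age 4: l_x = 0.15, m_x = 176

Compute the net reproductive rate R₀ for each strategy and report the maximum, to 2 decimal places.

321.34

Strategy P: R₀ = 0.74×0 + 0.40×54 + 0.29×242 + 0.19×132 = 116.8600
Strategy Q: R₀ = 0.71×0 + 0.48×0 + 0.29×173 + 0.12×165 = 69.9700
Strategy R: R₀ = 0.55×331 + 0.43×195 + 0.22×132 + 0.15×176 = 321.3400
Highest R₀: strategy R with 321.3400.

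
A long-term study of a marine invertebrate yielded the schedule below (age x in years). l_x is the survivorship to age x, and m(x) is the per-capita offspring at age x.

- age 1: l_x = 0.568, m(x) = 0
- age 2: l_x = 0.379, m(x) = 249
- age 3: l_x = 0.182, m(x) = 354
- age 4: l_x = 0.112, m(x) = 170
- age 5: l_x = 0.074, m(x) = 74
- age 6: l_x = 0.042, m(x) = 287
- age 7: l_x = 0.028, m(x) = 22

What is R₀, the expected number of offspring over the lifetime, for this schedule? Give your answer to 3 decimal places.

195.985

R₀ = Σ l_x m(x):
  age 1: 0.568 × 0 = 0.0000
  age 2: 0.379 × 249 = 94.3710
  age 3: 0.182 × 354 = 64.4280
  age 4: 0.112 × 170 = 19.0400
  age 5: 0.074 × 74 = 5.4760
  age 6: 0.042 × 287 = 12.0540
  age 7: 0.028 × 22 = 0.6160
R₀ = 0.0000 + 94.3710 + 64.4280 + 19.0400 + 5.4760 + 12.0540 + 0.6160 = 195.9850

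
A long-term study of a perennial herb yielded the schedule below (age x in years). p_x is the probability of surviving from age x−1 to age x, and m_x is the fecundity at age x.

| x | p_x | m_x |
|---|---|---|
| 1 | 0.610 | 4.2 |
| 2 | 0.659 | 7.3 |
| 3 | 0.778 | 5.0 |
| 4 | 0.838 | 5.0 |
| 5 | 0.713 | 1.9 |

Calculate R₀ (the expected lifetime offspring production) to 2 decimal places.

8.73

Survivorship from birth: l_x = p_1·p_2·…·p_x.
  l_1 = 0.61000
  l_2 = 0.40199
  l_3 = 0.31275
  l_4 = 0.26208
  l_5 = 0.18687
R₀ = Σ l_x m_x:
  age 1: 0.61000 × 4.2 = 2.5620
  age 2: 0.40199 × 7.3 = 2.9345
  age 3: 0.31275 × 5.0 = 1.5637
  age 4: 0.26208 × 5.0 = 1.3104
  age 5: 0.18687 × 1.9 = 0.3551
R₀ = 2.5620 + 2.9345 + 1.5637 + 1.3104 + 0.3551 = 8.7257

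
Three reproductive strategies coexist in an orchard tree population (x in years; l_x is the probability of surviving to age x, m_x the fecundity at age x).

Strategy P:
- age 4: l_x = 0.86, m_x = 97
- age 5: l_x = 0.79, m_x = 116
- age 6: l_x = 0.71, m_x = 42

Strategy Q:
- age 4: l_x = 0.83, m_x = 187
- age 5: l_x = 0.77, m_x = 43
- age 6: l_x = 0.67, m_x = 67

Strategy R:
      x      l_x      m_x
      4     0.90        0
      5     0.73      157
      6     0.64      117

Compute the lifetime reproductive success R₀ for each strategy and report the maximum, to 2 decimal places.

233.21

Strategy P: R₀ = 0.86×97 + 0.79×116 + 0.71×42 = 204.8800
Strategy Q: R₀ = 0.83×187 + 0.77×43 + 0.67×67 = 233.2100
Strategy R: R₀ = 0.90×0 + 0.73×157 + 0.64×117 = 189.4900
Highest R₀: strategy Q with 233.2100.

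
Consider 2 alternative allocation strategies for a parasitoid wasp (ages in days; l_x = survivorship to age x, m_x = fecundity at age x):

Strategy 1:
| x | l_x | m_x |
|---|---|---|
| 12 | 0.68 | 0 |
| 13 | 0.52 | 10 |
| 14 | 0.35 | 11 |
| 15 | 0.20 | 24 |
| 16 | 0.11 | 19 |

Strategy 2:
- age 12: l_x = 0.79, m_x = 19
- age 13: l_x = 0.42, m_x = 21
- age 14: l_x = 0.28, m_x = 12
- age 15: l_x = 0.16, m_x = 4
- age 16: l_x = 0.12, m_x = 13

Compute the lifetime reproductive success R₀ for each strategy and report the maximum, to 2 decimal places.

Strategy 1: R₀ = 0.68×0 + 0.52×10 + 0.35×11 + 0.20×24 + 0.11×19 = 15.9400
Strategy 2: R₀ = 0.79×19 + 0.42×21 + 0.28×12 + 0.16×4 + 0.12×13 = 29.3900
Highest R₀: strategy 2 with 29.3900.

29.39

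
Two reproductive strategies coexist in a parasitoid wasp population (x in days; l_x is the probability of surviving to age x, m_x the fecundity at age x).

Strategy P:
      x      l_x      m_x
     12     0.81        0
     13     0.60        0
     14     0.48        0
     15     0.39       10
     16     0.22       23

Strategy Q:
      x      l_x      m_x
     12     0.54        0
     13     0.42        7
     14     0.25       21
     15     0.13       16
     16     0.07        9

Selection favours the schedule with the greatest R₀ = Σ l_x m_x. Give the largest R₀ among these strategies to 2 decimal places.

10.90

Strategy P: R₀ = 0.81×0 + 0.60×0 + 0.48×0 + 0.39×10 + 0.22×23 = 8.9600
Strategy Q: R₀ = 0.54×0 + 0.42×7 + 0.25×21 + 0.13×16 + 0.07×9 = 10.9000
Highest R₀: strategy Q with 10.9000.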